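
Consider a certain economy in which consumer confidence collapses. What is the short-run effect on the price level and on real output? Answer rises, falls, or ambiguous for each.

This is a negative demand shock: AD shifts left.
Moving along the upward-sloping SRAS curve, P falls and Y falls.

Price level: falls; output: falls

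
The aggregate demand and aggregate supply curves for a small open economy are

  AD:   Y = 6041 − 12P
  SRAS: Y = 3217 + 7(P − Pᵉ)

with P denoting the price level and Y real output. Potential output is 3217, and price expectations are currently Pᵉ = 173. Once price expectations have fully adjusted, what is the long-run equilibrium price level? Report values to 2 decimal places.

Long-run P = 235.33

Short run: with Pᵉ = 173, SRAS is Y = 2006 + 7P. Setting AD = SRAS gives 4035 = 19P, so P = 212.37 and Y = 6041 − 12P = 3492.58.
Output 3492.58 is above potential 3217, so over time expected prices rise and SRAS shifts left until Y returns to 3217.
Long run: Y = 3217 on the AD curve gives 3217 = 6041 − 12P, so P = 235.33.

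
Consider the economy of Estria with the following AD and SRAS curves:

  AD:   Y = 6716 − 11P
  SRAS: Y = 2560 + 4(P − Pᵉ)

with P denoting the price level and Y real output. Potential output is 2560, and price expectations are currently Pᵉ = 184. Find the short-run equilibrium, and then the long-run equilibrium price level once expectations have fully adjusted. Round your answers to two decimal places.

Short run: with Pᵉ = 184, SRAS is Y = 1824 + 4P. Setting AD = SRAS gives 4892 = 15P, so P = 326.13 and Y = 6716 − 11P = 3128.53.
Output 3128.53 is above potential 2560, so over time expected prices rise and SRAS shifts left until Y returns to 2560.
Long run: Y = 2560 on the AD curve gives 2560 = 6716 − 11P, so P = 377.82.

Short run: P = 326.13, Y = 3128.53. Long run: P = 377.82.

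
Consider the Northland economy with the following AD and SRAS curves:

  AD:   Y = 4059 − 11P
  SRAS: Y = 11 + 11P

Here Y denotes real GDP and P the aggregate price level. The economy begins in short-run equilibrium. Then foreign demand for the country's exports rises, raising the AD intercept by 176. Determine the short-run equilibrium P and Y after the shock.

P = 192, Y = 2123

This is a positive demand shock: AD shifts right.
New AD: Y = 4235 − 11P.
Set AD = SRAS: 4235 − 11P = 11 + 11P, so 4224 = 22P and P = 192.
Y = 4235 − 11·192 = 2123.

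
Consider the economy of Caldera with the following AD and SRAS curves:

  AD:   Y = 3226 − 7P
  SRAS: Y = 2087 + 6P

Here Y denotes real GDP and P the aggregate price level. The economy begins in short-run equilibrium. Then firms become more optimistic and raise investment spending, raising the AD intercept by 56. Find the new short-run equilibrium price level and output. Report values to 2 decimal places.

This is a positive demand shock: AD shifts right.
New AD: Y = 3282 − 7P.
Set AD = SRAS: 3282 − 7P = 2087 + 6P, so 1195 = 13P and P = 91.92.
Substituting into AD, Y = 2638.54.

P = 91.92, Y = 2638.54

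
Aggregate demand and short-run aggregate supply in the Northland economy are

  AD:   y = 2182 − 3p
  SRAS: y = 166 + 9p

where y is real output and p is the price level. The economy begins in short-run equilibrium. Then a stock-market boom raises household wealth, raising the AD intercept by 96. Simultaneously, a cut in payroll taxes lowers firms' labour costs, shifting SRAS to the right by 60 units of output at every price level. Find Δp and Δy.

Δp = +3, Δy = +87

After both shocks: AD is y = 2278 − 3p and SRAS is y = 226 + 9p.
Setting them equal: 2052 = 12p, so p = 171.
y = 2278 − 3·171 = 1765.
Initially p = 168, y = 1678, so Δp = +3 and Δy = +87.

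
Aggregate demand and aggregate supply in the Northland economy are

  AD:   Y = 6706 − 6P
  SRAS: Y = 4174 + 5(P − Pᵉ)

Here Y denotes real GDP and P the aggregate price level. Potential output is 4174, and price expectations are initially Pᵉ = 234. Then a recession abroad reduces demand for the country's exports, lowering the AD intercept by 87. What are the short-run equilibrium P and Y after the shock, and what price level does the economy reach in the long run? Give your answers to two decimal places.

Short run: P = 328.64, Y = 4647.18. Long run: P = 407.50.

AD shifts left: new AD is Y = 6619 − 6P. With Pᵉ = 234, SRAS is Y = 3004 + 5P.
Short run: 6619 − 6P = 3004 + 5P gives 3615 = 11P, so P = 328.64 and Y = 6619 − 6P = 4647.18.
Y = 4647.18 is above potential 4174; expectations adjust and SRAS shifts left until Y = 4174.
Long run: on the new AD curve, 4174 = 6619 − 6P gives P = 407.50.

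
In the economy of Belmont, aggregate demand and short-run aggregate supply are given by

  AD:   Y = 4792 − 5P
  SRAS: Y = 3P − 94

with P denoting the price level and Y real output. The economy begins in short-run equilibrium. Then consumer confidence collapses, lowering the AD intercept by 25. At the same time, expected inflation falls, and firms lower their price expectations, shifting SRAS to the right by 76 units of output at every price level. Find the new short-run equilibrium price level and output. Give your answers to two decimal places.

After both shocks: AD is Y = 4767 − 5P and SRAS is Y = 3P − 18.
Setting them equal: 4785 = 8P, so P = 598.13.
Substituting into AD, Y = 1776.38.

P = 598.13, Y = 1776.38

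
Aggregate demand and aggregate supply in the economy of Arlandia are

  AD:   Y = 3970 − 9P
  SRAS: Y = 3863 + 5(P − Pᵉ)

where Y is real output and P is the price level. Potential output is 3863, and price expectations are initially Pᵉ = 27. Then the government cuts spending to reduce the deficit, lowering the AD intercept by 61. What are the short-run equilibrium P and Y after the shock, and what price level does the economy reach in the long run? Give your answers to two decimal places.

Short run: P = 12.93, Y = 3792.64. Long run: P = 5.11.

AD shifts left: new AD is Y = 3909 − 9P. With Pᵉ = 27, SRAS is Y = 3728 + 5P.
Short run: 3909 − 9P = 3728 + 5P gives 181 = 14P, so P = 12.93 and Y = 3909 − 9P = 3792.64.
Y = 3792.64 is below potential 3863; expectations adjust and SRAS shifts right until Y = 3863.
Long run: on the new AD curve, 3863 = 3909 − 9P gives P = 5.11.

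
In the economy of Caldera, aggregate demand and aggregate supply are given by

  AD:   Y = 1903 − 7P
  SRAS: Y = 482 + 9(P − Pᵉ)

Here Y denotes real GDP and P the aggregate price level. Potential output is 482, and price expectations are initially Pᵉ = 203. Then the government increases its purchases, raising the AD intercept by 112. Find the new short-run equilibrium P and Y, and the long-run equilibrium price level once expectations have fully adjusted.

Short run: P = 210, Y = 545. Long run: P = 219.

AD shifts right: new AD is Y = 2015 − 7P. With Pᵉ = 203, SRAS is Y = 9P − 1345.
Short run: 2015 − 7P = 9P − 1345 gives 3360 = 16P, so P = 210 and Y = 2015 − 7·210 = 545.
Y = 545 is above potential 482; expectations adjust and SRAS shifts left until Y = 482.
Long run: on the new AD curve, 482 = 2015 − 7P gives P = 219.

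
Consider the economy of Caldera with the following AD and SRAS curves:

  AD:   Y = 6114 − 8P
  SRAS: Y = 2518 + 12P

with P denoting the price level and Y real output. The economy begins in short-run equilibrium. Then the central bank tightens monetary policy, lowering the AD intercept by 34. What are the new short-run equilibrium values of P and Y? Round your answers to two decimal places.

This is a negative demand shock: AD shifts left.
New AD: Y = 6080 − 8P.
Set AD = SRAS: 6080 − 8P = 2518 + 12P, so 3562 = 20P and P = 178.10.
Substituting into AD, Y = 4655.20.

P = 178.10, Y = 4655.20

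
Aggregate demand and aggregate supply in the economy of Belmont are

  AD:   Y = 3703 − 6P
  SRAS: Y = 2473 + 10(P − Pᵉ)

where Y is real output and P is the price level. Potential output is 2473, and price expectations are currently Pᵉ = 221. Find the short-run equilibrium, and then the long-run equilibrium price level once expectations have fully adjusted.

Short run: with Pᵉ = 221, SRAS is Y = 263 + 10P. Setting AD = SRAS gives 3440 = 16P, so P = 215 and Y = 3703 − 6·215 = 2413.
Output 2413 is below potential 2473, so over time expected prices fall and SRAS shifts right until Y returns to 2473.
Long run: Y = 2473 on the AD curve gives 2473 = 3703 − 6P, so P = 205.

Short run: P = 215, Y = 2413. Long run: P = 205.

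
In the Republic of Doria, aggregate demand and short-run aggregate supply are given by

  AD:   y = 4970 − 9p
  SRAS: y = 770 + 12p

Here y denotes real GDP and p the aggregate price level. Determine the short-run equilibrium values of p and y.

Set AD = SRAS: 4970 − 9p = 770 + 12p, so 4200 = 21p and p = 200.
Then y = 4970 − 9·200 = 3170.

p = 200, y = 3170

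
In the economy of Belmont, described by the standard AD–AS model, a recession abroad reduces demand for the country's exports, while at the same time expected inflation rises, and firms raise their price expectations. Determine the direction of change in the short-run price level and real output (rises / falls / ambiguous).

Price level: ambiguous; output: falls

The first event is a negative demand shock: AD shifts left, which by itself pushes P down and Y down.
The second is an adverse supply shock: SRAS shifts left, which by itself pushes P up and Y down.
The two shocks push P in opposite directions, so the effect on P is ambiguous. Both shocks push Y down, so Y falls.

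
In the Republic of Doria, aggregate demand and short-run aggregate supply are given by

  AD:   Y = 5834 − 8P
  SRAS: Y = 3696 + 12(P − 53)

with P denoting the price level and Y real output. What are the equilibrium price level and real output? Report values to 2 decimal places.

P = 138.70, Y = 4724.40

Write SRAS as Y = 3696 + 12P − 636 = 3060 + 12P.
Set AD = SRAS: 5834 − 8P = 3060 + 12P, so 2774 = 20P and P = 138.70.
Substituting into AD, Y = 5834 − 8P = 4724.40.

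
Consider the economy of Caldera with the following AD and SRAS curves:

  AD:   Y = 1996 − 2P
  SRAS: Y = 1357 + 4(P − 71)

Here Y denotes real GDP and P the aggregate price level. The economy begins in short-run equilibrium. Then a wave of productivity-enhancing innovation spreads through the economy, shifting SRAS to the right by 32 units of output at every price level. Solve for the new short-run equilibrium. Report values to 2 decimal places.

This is a positive supply shock: SRAS shifts right.
New SRAS: Y = 1105 + 4P.
Set AD = SRAS: 1996 − 2P = 1105 + 4P, so 891 = 6P and P = 148.50.
Substituting into AD, Y = 1699.00.

P = 148.50, Y = 1699.00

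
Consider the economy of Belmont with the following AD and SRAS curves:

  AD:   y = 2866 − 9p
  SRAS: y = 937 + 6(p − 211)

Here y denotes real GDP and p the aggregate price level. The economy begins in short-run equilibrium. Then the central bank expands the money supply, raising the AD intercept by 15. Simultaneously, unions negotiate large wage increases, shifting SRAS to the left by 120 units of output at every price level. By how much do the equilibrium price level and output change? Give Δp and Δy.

Δp = +9, Δy = -66

After both shocks: AD is y = 2881 − 9p and SRAS is y = 6p − 449.
Setting them equal: 3330 = 15p, so p = 222.
y = 2881 − 9·222 = 883.
Initially p = 213, y = 949, so Δp = +9 and Δy = -66.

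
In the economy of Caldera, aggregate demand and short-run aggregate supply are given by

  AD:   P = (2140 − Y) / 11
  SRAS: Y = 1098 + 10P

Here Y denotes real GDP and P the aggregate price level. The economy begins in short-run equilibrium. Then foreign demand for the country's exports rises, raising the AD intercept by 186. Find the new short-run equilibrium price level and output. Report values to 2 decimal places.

This is a positive demand shock: AD shifts right.
New AD: Y = 2326 − 11P.
Set AD = SRAS: 2326 − 11P = 1098 + 10P, so 1228 = 21P and P = 58.48.
Substituting into AD, Y = 1682.76.

P = 58.48, Y = 1682.76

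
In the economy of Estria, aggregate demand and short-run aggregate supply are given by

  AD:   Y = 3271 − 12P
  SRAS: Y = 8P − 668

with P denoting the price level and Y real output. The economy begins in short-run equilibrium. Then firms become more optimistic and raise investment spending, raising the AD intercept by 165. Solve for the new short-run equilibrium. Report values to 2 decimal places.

P = 205.20, Y = 973.60

This is a positive demand shock: AD shifts right.
New AD: Y = 3436 − 12P.
Set AD = SRAS: 3436 − 12P = 8P − 668, so 4104 = 20P and P = 205.20.
Substituting into AD, Y = 973.60.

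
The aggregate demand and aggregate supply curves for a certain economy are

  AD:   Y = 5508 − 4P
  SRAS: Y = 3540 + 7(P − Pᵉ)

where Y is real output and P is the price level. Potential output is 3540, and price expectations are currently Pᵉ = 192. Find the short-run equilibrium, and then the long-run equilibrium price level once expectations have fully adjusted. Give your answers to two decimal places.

Short run: with Pᵉ = 192, SRAS is Y = 2196 + 7P. Setting AD = SRAS gives 3312 = 11P, so P = 301.09 and Y = 5508 − 4P = 4303.64.
Output 4303.64 is above potential 3540, so over time expected prices rise and SRAS shifts left until Y returns to 3540.
Long run: Y = 3540 on the AD curve gives 3540 = 5508 − 4P, so P = 492.00.

Short run: P = 301.09, Y = 4303.64. Long run: P = 492.00.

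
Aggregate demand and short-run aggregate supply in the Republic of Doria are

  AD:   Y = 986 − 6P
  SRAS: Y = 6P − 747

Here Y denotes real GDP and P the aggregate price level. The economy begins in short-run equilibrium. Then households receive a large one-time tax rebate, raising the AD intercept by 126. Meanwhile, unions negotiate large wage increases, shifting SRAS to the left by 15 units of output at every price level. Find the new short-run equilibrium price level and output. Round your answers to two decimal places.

After both shocks: AD is Y = 1112 − 6P and SRAS is Y = 6P − 762.
Setting them equal: 1874 = 12P, so P = 156.17.
Substituting into AD, Y = 175.00.

P = 156.17, Y = 175.00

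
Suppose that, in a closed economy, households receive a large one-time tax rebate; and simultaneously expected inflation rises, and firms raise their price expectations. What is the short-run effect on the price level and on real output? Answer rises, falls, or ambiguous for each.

The first event is a positive demand shock: AD shifts right, which by itself pushes P up and Y up.
The second is an adverse supply shock: SRAS shifts left, which by itself pushes P up and Y down.
Both shocks push P up, so P rises. The two shocks push Y in opposite directions, so the effect on Y is ambiguous.

Price level: rises; output: ambiguous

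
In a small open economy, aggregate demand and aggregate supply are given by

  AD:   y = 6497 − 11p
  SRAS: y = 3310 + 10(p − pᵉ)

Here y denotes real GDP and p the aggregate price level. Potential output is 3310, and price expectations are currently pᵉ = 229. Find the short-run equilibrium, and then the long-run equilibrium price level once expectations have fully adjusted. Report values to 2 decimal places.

Short run: p = 260.81, y = 3628.10. Long run: p = 289.73.

Short run: with pᵉ = 229, SRAS is y = 1020 + 10p. Setting AD = SRAS gives 5477 = 21p, so p = 260.81 and y = 6497 − 11p = 3628.10.
Output 3628.10 is above potential 3310, so over time expected prices rise and SRAS shifts left until y returns to 3310.
Long run: y = 3310 on the AD curve gives 3310 = 6497 − 11p, so p = 289.73.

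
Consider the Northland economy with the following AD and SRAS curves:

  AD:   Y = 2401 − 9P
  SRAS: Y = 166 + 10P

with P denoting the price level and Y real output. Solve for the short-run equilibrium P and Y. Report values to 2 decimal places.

Set AD = SRAS: 2401 − 9P = 166 + 10P, so 2235 = 19P and P = 117.63.
Substituting into AD, Y = 2401 − 9P = 1342.32.

P = 117.63, Y = 1342.32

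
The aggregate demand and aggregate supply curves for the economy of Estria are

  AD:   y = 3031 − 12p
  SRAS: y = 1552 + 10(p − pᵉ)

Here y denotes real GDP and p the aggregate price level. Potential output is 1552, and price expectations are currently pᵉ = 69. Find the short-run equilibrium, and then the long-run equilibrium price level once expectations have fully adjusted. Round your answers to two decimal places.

Short run: p = 98.59, y = 1847.91. Long run: p = 123.25.

Short run: with pᵉ = 69, SRAS is y = 862 + 10p. Setting AD = SRAS gives 2169 = 22p, so p = 98.59 and y = 3031 − 12p = 1847.91.
Output 1847.91 is above potential 1552, so over time expected prices rise and SRAS shifts left until y returns to 1552.
Long run: y = 1552 on the AD curve gives 1552 = 3031 − 12p, so p = 123.25.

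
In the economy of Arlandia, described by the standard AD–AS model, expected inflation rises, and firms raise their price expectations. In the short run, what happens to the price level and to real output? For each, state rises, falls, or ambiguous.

Price level: rises; output: falls

This is an adverse supply shock: SRAS shifts left.
Moving along the downward-sloping AD curve, P rises and Y falls.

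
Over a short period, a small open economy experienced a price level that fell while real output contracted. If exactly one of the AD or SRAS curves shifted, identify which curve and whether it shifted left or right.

P fell and Y fell. An AD shift moves P and Y in the same direction; an SRAS shift moves them in opposite directions.
Here P and Y moved in the same direction, so the AD curve shifted.
Since Y fell, AD shifted left.

AD shifted left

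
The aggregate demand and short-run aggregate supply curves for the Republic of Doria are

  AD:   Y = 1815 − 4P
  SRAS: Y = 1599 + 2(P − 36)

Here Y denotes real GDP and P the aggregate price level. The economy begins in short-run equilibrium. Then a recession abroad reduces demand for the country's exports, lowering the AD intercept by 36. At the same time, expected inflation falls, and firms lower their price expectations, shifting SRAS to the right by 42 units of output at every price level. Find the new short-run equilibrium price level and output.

After both shocks: AD is Y = 1779 − 4P and SRAS is Y = 1569 + 2P.
Setting them equal: 210 = 6P, so P = 35.
Y = 1779 − 4·35 = 1639.

P = 35, Y = 1639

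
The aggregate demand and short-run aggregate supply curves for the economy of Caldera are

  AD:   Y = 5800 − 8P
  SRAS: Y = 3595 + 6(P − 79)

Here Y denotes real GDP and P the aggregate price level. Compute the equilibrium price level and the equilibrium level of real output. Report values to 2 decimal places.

Write SRAS as Y = 3595 + 6P − 474 = 3121 + 6P.
Set AD = SRAS: 5800 − 8P = 3121 + 6P, so 2679 = 14P and P = 191.36.
Substituting into AD, Y = 5800 − 8P = 4269.14.

P = 191.36, Y = 4269.14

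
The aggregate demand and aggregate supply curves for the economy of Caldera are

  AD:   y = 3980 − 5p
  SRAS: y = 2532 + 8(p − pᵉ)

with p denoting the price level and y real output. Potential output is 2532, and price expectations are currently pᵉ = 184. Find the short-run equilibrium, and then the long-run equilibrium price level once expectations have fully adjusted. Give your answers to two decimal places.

Short run: with pᵉ = 184, SRAS is y = 1060 + 8p. Setting AD = SRAS gives 2920 = 13p, so p = 224.62 and y = 3980 − 5p = 2856.92.
Output 2856.92 is above potential 2532, so over time expected prices rise and SRAS shifts left until y returns to 2532.
Long run: y = 2532 on the AD curve gives 2532 = 3980 − 5p, so p = 289.60.

Short run: p = 224.62, y = 2856.92. Long run: p = 289.60.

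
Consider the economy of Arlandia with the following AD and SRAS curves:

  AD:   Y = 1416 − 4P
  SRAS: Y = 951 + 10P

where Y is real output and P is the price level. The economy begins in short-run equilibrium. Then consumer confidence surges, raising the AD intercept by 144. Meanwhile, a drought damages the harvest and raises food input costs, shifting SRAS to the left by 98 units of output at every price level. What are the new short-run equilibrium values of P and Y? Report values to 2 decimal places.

P = 50.50, Y = 1358.00

After both shocks: AD is Y = 1560 − 4P and SRAS is Y = 853 + 10P.
Setting them equal: 707 = 14P, so P = 50.50.
Substituting into AD, Y = 1358.00.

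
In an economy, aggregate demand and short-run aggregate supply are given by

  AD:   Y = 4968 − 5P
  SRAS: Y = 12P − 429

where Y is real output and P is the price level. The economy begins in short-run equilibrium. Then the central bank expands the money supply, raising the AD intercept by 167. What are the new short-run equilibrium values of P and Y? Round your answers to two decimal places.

P = 327.29, Y = 3498.53

This is a positive demand shock: AD shifts right.
New AD: Y = 5135 − 5P.
Set AD = SRAS: 5135 − 5P = 12P − 429, so 5564 = 17P and P = 327.29.
Substituting into AD, Y = 3498.53.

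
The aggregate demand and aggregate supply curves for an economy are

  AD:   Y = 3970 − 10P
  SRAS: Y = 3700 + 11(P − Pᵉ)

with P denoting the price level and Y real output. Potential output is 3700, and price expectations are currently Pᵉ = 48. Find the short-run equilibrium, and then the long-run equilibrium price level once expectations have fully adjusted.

Short run: P = 38, Y = 3590. Long run: P = 27.

Short run: with Pᵉ = 48, SRAS is Y = 3172 + 11P. Setting AD = SRAS gives 798 = 21P, so P = 38 and Y = 3970 − 10·38 = 3590.
Output 3590 is below potential 3700, so over time expected prices fall and SRAS shifts right until Y returns to 3700.
Long run: Y = 3700 on the AD curve gives 3700 = 3970 − 10P, so P = 27.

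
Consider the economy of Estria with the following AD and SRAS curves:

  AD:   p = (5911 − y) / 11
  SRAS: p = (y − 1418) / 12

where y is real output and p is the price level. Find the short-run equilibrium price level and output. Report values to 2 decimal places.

p = 195.35, y = 3762.17

Rearrange AD to y = 5911 − 11p.
Rearrange SRAS to y = 1418 + 12p.
Set AD = SRAS: 5911 − 11p = 1418 + 12p, so 4493 = 23p and p = 195.35.
Substituting into AD, y = 5911 − 11p = 3762.17.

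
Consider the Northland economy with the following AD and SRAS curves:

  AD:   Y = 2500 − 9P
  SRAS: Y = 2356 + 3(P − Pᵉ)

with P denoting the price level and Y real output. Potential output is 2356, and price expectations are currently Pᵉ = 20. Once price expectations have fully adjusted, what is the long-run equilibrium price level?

Long-run P = 16

Short run: with Pᵉ = 20, SRAS is Y = 2296 + 3P. Setting AD = SRAS gives 204 = 12P, so P = 17 and Y = 2500 − 9·17 = 2347.
Output 2347 is below potential 2356, so over time expected prices fall and SRAS shifts right until Y returns to 2356.
Long run: Y = 2356 on the AD curve gives 2356 = 2500 − 9P, so P = 16.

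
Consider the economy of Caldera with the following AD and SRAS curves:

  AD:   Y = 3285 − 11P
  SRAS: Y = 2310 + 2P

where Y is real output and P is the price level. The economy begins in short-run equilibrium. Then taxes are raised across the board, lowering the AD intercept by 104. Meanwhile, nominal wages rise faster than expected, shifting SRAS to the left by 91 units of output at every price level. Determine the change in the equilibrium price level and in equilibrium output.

ΔP = -1, ΔY = -93

After both shocks: AD is Y = 3181 − 11P and SRAS is Y = 2219 + 2P.
Setting them equal: 962 = 13P, so P = 74.
Y = 3181 − 11·74 = 2367.
Initially P = 75, Y = 2460, so ΔP = -1 and ΔY = -93.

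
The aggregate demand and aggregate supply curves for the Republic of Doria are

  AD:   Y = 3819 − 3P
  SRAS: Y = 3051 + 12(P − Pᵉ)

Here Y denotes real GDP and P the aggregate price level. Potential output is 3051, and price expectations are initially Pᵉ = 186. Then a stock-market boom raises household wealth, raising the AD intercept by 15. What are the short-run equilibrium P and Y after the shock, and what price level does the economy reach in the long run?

Short run: P = 201, Y = 3231. Long run: P = 261.

AD shifts right: new AD is Y = 3834 − 3P. With Pᵉ = 186, SRAS is Y = 819 + 12P.
Short run: 3834 − 3P = 819 + 12P gives 3015 = 15P, so P = 201 and Y = 3834 − 3·201 = 3231.
Y = 3231 is above potential 3051; expectations adjust and SRAS shifts left until Y = 3051.
Long run: on the new AD curve, 3051 = 3834 − 3P gives P = 261.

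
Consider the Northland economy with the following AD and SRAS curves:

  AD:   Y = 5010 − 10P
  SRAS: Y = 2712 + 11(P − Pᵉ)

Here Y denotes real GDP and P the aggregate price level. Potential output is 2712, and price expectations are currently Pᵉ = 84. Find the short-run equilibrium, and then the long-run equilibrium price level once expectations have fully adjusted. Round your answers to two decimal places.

Short run: with Pᵉ = 84, SRAS is Y = 1788 + 11P. Setting AD = SRAS gives 3222 = 21P, so P = 153.43 and Y = 5010 − 10P = 3475.71.
Output 3475.71 is above potential 2712, so over time expected prices rise and SRAS shifts left until Y returns to 2712.
Long run: Y = 2712 on the AD curve gives 2712 = 5010 − 10P, so P = 229.80.

Short run: P = 153.43, Y = 3475.71. Long run: P = 229.80.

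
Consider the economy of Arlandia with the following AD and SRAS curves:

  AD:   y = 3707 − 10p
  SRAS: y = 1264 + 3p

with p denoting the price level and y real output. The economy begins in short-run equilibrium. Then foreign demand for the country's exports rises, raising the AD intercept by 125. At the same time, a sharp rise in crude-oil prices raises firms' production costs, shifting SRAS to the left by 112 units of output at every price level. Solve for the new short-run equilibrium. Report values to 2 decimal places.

After both shocks: AD is y = 3832 − 10p and SRAS is y = 1152 + 3p.
Setting them equal: 2680 = 13p, so p = 206.15.
Substituting into AD, y = 1770.46.

p = 206.15, y = 1770.46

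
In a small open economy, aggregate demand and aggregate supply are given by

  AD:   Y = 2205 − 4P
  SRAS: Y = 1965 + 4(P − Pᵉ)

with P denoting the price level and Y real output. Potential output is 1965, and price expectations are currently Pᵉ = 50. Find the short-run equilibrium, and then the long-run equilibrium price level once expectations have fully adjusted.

Short run: P = 55, Y = 1985. Long run: P = 60.

Short run: with Pᵉ = 50, SRAS is Y = 1765 + 4P. Setting AD = SRAS gives 440 = 8P, so P = 55 and Y = 2205 − 4·55 = 1985.
Output 1985 is above potential 1965, so over time expected prices rise and SRAS shifts left until Y returns to 1965.
Long run: Y = 1965 on the AD curve gives 1965 = 2205 − 4P, so P = 60.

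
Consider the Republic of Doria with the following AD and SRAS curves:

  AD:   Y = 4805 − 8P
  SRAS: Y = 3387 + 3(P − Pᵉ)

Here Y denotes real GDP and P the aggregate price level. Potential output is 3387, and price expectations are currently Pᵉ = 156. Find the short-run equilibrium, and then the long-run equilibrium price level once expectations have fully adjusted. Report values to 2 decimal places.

Short run: P = 171.45, Y = 3433.36. Long run: P = 177.25.

Short run: with Pᵉ = 156, SRAS is Y = 2919 + 3P. Setting AD = SRAS gives 1886 = 11P, so P = 171.45 and Y = 4805 − 8P = 3433.36.
Output 3433.36 is above potential 3387, so over time expected prices rise and SRAS shifts left until Y returns to 3387.
Long run: Y = 3387 on the AD curve gives 3387 = 4805 − 8P, so P = 177.25.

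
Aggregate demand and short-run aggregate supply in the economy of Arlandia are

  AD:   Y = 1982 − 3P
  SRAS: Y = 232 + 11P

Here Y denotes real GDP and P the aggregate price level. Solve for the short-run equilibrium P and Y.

Set AD = SRAS: 1982 − 3P = 232 + 11P, so 1750 = 14P and P = 125.
Then Y = 1982 − 3·125 = 1607.

P = 125, Y = 1607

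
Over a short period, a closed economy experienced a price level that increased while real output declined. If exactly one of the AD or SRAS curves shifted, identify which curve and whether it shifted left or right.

SRAS shifted left

P rose and Y fell. An AD shift moves P and Y in the same direction; an SRAS shift moves them in opposite directions.
Here P and Y moved in opposite directions, so the SRAS curve shifted.
Since Y fell, SRAS shifted left.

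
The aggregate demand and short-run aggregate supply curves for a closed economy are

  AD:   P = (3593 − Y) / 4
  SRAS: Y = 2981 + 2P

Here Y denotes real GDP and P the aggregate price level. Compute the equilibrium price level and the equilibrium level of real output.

P = 102, Y = 3185

Rearrange AD to Y = 3593 − 4P.
Set AD = SRAS: 3593 − 4P = 2981 + 2P, so 612 = 6P and P = 102.
Then Y = 3593 − 4·102 = 3185.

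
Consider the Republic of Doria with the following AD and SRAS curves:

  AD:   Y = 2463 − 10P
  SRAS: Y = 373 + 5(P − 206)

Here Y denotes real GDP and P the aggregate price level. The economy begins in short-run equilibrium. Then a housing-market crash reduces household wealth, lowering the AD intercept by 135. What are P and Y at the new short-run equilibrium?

This is a negative demand shock: AD shifts left.
New AD: Y = 2328 − 10P.
SRAS can be written Y = 5P − 657.
Set AD = SRAS: 2328 − 10P = 5P − 657, so 2985 = 15P and P = 199.
Y = 2328 − 10·199 = 338.

P = 199, Y = 338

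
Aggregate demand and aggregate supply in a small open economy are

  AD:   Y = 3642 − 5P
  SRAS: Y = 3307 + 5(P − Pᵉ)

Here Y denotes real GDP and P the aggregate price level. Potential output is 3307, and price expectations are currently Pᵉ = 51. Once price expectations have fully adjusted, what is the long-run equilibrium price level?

Long-run P = 67

Short run: with Pᵉ = 51, SRAS is Y = 3052 + 5P. Setting AD = SRAS gives 590 = 10P, so P = 59 and Y = 3642 − 5·59 = 3347.
Output 3347 is above potential 3307, so over time expected prices rise and SRAS shifts left until Y returns to 3307.
Long run: Y = 3307 on the AD curve gives 3307 = 3642 − 5P, so P = 67.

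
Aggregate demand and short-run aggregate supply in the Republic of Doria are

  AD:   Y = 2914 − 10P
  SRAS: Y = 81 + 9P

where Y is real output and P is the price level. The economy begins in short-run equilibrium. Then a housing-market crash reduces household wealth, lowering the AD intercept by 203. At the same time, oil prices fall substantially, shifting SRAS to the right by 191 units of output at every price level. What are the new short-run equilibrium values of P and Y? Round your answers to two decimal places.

P = 128.37, Y = 1427.32

After both shocks: AD is Y = 2711 − 10P and SRAS is Y = 272 + 9P.
Setting them equal: 2439 = 19P, so P = 128.37.
Substituting into AD, Y = 1427.32.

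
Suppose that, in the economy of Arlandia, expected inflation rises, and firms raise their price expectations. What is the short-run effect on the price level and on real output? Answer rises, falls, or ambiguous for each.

This is an adverse supply shock: SRAS shifts left.
Moving along the downward-sloping AD curve, P rises and Y falls.

Price level: rises; output: falls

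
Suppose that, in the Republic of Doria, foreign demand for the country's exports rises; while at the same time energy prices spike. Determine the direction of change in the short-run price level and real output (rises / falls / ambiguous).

The first event is a positive demand shock: AD shifts right, which by itself pushes P up and Y up.
The second is an adverse supply shock: SRAS shifts left, which by itself pushes P up and Y down.
Both shocks push P up, so P rises. The two shocks push Y in opposite directions, so the effect on Y is ambiguous.

Price level: rises; output: ambiguous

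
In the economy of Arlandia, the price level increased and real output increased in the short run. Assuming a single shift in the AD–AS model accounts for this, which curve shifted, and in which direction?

P rose and Y rose. An AD shift moves P and Y in the same direction; an SRAS shift moves them in opposite directions.
Here P and Y moved in the same direction, so the AD curve shifted.
Since Y rose, AD shifted right.

AD shifted right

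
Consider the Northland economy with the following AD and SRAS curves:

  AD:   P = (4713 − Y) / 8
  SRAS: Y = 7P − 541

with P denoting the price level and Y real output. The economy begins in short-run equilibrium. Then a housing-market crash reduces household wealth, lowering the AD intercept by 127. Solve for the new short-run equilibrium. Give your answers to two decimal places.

This is a negative demand shock: AD shifts left.
New AD: Y = 4586 − 8P.
Set AD = SRAS: 4586 − 8P = 7P − 541, so 5127 = 15P and P = 341.80.
Substituting into AD, Y = 1851.60.

P = 341.80, Y = 1851.60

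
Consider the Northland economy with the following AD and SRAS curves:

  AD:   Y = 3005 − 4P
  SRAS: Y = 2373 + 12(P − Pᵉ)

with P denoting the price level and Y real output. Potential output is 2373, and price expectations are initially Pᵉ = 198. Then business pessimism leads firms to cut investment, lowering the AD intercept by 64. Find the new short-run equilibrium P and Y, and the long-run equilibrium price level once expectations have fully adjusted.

AD shifts left: new AD is Y = 2941 − 4P. With Pᵉ = 198, SRAS is Y = 12P − 3.
Short run: 2941 − 4P = 12P − 3 gives 2944 = 16P, so P = 184 and Y = 2941 − 4·184 = 2205.
Y = 2205 is below potential 2373; expectations adjust and SRAS shifts right until Y = 2373.
Long run: on the new AD curve, 2373 = 2941 − 4P gives P = 142.

Short run: P = 184, Y = 2205. Long run: P = 142.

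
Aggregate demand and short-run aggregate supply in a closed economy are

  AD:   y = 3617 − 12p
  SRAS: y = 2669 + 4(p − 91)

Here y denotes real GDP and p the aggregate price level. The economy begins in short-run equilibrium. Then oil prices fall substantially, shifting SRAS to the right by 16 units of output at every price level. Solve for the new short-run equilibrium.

p = 81, y = 2645

This is a positive supply shock: SRAS shifts right.
New SRAS: y = 2321 + 4p.
Set AD = SRAS: 3617 − 12p = 2321 + 4p, so 1296 = 16p and p = 81.
y = 3617 − 12·81 = 2645.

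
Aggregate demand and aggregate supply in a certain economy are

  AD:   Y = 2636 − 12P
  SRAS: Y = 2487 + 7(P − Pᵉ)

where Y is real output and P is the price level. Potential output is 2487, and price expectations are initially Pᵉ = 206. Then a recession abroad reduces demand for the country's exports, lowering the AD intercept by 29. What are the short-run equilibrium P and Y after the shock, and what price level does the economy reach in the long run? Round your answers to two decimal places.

AD shifts left: new AD is Y = 2607 − 12P. With Pᵉ = 206, SRAS is Y = 1045 + 7P.
Short run: 2607 − 12P = 1045 + 7P gives 1562 = 19P, so P = 82.21 and Y = 2607 − 12P = 1620.47.
Y = 1620.47 is below potential 2487; expectations adjust and SRAS shifts right until Y = 2487.
Long run: on the new AD curve, 2487 = 2607 − 12P gives P = 10.00.

Short run: P = 82.21, Y = 1620.47. Long run: P = 10.00.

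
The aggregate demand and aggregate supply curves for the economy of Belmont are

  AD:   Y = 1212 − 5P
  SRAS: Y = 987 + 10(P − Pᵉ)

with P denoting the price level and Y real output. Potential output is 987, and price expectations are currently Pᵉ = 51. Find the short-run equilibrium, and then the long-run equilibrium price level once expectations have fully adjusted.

Short run: with Pᵉ = 51, SRAS is Y = 477 + 10P. Setting AD = SRAS gives 735 = 15P, so P = 49 and Y = 1212 − 5·49 = 967.
Output 967 is below potential 987, so over time expected prices fall and SRAS shifts right until Y returns to 987.
Long run: Y = 987 on the AD curve gives 987 = 1212 − 5P, so P = 45.

Short run: P = 49, Y = 967. Long run: P = 45.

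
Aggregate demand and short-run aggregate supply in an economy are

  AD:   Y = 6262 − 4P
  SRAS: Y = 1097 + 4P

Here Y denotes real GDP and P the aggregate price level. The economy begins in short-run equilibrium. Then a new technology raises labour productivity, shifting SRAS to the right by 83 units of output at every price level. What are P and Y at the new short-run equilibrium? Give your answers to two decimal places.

This is a positive supply shock: SRAS shifts right.
New SRAS: Y = 1180 + 4P.
Set AD = SRAS: 6262 − 4P = 1180 + 4P, so 5082 = 8P and P = 635.25.
Substituting into AD, Y = 3721.00.

P = 635.25, Y = 3721.00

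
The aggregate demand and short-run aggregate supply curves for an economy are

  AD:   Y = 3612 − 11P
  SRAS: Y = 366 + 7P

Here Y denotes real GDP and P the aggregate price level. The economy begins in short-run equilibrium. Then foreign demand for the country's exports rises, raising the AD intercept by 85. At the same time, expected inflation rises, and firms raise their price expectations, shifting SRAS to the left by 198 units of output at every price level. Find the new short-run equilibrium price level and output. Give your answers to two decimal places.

After both shocks: AD is Y = 3697 − 11P and SRAS is Y = 168 + 7P.
Setting them equal: 3529 = 18P, so P = 196.06.
Substituting into AD, Y = 1540.39.

P = 196.06, Y = 1540.39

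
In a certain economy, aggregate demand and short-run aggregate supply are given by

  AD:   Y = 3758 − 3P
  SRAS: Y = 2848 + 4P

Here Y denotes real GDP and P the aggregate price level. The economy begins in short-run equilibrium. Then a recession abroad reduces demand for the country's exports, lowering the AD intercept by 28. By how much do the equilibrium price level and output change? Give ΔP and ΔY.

ΔP = -4, ΔY = -16

This is a negative demand shock: AD shifts left.
New AD: Y = 3730 − 3P.
Set AD = SRAS: 3730 − 3P = 2848 + 4P, so 882 = 7P and P = 126.
Y = 3730 − 3·126 = 3352.
Initially P = 130, Y = 3368, so ΔP = -4 and ΔY = -16.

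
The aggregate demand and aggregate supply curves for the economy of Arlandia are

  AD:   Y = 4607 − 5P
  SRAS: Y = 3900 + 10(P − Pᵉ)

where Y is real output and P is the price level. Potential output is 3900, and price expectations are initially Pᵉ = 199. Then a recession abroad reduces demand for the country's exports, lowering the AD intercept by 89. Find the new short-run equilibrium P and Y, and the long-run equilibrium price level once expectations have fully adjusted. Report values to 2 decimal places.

AD shifts left: new AD is Y = 4518 − 5P. With Pᵉ = 199, SRAS is Y = 1910 + 10P.
Short run: 4518 − 5P = 1910 + 10P gives 2608 = 15P, so P = 173.87 and Y = 4518 − 5P = 3648.67.
Y = 3648.67 is below potential 3900; expectations adjust and SRAS shifts right until Y = 3900.
Long run: on the new AD curve, 3900 = 4518 − 5P gives P = 123.60.

Short run: P = 173.87, Y = 3648.67. Long run: P = 123.60.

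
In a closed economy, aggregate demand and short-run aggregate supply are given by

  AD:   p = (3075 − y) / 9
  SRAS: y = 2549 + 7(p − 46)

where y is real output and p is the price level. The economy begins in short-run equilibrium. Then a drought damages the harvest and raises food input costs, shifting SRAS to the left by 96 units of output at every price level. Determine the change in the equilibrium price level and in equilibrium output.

This is a negative supply shock: SRAS shifts left.
New SRAS: y = 2131 + 7p.
Set AD = SRAS: 3075 − 9p = 2131 + 7p, so 944 = 16p and p = 59.
y = 3075 − 9·59 = 2544.
Initially p = 53, y = 2598, so Δp = +6 and Δy = -54.

Δp = +6, Δy = -54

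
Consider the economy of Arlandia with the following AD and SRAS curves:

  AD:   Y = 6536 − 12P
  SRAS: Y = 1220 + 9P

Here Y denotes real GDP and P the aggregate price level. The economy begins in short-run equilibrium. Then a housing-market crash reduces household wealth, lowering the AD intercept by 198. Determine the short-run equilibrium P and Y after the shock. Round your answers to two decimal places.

This is a negative demand shock: AD shifts left.
New AD: Y = 6338 − 12P.
Set AD = SRAS: 6338 − 12P = 1220 + 9P, so 5118 = 21P and P = 243.71.
Substituting into AD, Y = 3413.43.

P = 243.71, Y = 3413.43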